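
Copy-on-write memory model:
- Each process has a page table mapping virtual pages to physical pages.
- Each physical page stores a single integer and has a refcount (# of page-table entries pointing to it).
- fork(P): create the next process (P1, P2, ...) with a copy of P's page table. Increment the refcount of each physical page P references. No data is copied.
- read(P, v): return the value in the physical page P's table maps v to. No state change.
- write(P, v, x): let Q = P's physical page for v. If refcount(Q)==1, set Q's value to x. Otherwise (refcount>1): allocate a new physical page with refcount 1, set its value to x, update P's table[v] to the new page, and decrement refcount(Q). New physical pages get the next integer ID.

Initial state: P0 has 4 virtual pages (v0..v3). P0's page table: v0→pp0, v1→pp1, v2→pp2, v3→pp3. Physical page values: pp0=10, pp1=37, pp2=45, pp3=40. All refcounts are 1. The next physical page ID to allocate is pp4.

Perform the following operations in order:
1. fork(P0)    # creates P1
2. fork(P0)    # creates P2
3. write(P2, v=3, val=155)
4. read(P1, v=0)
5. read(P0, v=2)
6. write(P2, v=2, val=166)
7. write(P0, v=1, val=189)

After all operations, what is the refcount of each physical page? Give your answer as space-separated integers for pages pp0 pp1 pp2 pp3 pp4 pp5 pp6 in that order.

Op 1: fork(P0) -> P1. 4 ppages; refcounts: pp0:2 pp1:2 pp2:2 pp3:2
Op 2: fork(P0) -> P2. 4 ppages; refcounts: pp0:3 pp1:3 pp2:3 pp3:3
Op 3: write(P2, v3, 155). refcount(pp3)=3>1 -> COPY to pp4. 5 ppages; refcounts: pp0:3 pp1:3 pp2:3 pp3:2 pp4:1
Op 4: read(P1, v0) -> 10. No state change.
Op 5: read(P0, v2) -> 45. No state change.
Op 6: write(P2, v2, 166). refcount(pp2)=3>1 -> COPY to pp5. 6 ppages; refcounts: pp0:3 pp1:3 pp2:2 pp3:2 pp4:1 pp5:1
Op 7: write(P0, v1, 189). refcount(pp1)=3>1 -> COPY to pp6. 7 ppages; refcounts: pp0:3 pp1:2 pp2:2 pp3:2 pp4:1 pp5:1 pp6:1

Answer: 3 2 2 2 1 1 1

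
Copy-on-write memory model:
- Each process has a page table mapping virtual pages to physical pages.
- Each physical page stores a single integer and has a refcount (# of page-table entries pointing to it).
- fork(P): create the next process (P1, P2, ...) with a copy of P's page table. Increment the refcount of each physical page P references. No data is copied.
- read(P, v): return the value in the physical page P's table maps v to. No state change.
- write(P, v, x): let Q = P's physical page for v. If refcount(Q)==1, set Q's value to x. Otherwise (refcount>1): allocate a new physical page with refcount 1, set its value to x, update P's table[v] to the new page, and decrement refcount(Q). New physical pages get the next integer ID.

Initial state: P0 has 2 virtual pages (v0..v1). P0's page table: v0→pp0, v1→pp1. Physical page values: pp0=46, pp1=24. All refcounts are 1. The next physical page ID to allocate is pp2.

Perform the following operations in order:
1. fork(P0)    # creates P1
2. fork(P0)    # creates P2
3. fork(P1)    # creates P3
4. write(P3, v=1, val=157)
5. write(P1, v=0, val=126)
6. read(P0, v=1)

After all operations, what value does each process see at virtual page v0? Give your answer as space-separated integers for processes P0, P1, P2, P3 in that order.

Op 1: fork(P0) -> P1. 2 ppages; refcounts: pp0:2 pp1:2
Op 2: fork(P0) -> P2. 2 ppages; refcounts: pp0:3 pp1:3
Op 3: fork(P1) -> P3. 2 ppages; refcounts: pp0:4 pp1:4
Op 4: write(P3, v1, 157). refcount(pp1)=4>1 -> COPY to pp2. 3 ppages; refcounts: pp0:4 pp1:3 pp2:1
Op 5: write(P1, v0, 126). refcount(pp0)=4>1 -> COPY to pp3. 4 ppages; refcounts: pp0:3 pp1:3 pp2:1 pp3:1
Op 6: read(P0, v1) -> 24. No state change.
P0: v0 -> pp0 = 46
P1: v0 -> pp3 = 126
P2: v0 -> pp0 = 46
P3: v0 -> pp0 = 46

Answer: 46 126 46 46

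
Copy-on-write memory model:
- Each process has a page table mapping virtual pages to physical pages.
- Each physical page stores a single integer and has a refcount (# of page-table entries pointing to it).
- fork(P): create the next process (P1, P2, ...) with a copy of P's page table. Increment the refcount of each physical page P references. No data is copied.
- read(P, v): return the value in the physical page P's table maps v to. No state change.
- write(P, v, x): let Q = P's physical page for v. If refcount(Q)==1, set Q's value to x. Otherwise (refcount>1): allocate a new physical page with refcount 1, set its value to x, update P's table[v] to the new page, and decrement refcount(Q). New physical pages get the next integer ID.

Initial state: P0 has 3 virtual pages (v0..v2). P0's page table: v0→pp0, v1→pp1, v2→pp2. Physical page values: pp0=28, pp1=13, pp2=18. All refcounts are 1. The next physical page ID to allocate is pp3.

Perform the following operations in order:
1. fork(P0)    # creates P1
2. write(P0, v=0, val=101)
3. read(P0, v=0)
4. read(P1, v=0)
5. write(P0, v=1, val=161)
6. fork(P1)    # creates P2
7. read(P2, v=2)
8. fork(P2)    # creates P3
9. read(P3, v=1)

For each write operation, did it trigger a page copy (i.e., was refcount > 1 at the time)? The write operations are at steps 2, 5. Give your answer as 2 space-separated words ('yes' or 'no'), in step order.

Op 1: fork(P0) -> P1. 3 ppages; refcounts: pp0:2 pp1:2 pp2:2
Op 2: write(P0, v0, 101). refcount(pp0)=2>1 -> COPY to pp3. 4 ppages; refcounts: pp0:1 pp1:2 pp2:2 pp3:1
Op 3: read(P0, v0) -> 101. No state change.
Op 4: read(P1, v0) -> 28. No state change.
Op 5: write(P0, v1, 161). refcount(pp1)=2>1 -> COPY to pp4. 5 ppages; refcounts: pp0:1 pp1:1 pp2:2 pp3:1 pp4:1
Op 6: fork(P1) -> P2. 5 ppages; refcounts: pp0:2 pp1:2 pp2:3 pp3:1 pp4:1
Op 7: read(P2, v2) -> 18. No state change.
Op 8: fork(P2) -> P3. 5 ppages; refcounts: pp0:3 pp1:3 pp2:4 pp3:1 pp4:1
Op 9: read(P3, v1) -> 13. No state change.

yes yes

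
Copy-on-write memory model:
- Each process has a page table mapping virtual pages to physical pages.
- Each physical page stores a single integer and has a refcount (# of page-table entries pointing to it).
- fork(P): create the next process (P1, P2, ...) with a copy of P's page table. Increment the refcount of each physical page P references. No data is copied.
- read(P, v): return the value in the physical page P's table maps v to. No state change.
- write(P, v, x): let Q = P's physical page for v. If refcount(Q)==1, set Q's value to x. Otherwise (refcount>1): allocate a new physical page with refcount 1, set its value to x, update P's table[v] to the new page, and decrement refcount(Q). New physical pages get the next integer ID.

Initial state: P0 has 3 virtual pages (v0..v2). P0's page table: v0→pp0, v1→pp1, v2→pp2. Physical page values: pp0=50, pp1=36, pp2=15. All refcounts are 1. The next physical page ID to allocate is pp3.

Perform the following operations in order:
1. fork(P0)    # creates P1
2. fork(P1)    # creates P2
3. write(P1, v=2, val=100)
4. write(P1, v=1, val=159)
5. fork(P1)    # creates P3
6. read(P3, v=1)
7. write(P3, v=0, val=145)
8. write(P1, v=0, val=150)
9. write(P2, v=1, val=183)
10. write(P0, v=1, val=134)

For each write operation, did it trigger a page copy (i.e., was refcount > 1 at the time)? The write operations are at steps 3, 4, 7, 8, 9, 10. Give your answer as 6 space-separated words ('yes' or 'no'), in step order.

Op 1: fork(P0) -> P1. 3 ppages; refcounts: pp0:2 pp1:2 pp2:2
Op 2: fork(P1) -> P2. 3 ppages; refcounts: pp0:3 pp1:3 pp2:3
Op 3: write(P1, v2, 100). refcount(pp2)=3>1 -> COPY to pp3. 4 ppages; refcounts: pp0:3 pp1:3 pp2:2 pp3:1
Op 4: write(P1, v1, 159). refcount(pp1)=3>1 -> COPY to pp4. 5 ppages; refcounts: pp0:3 pp1:2 pp2:2 pp3:1 pp4:1
Op 5: fork(P1) -> P3. 5 ppages; refcounts: pp0:4 pp1:2 pp2:2 pp3:2 pp4:2
Op 6: read(P3, v1) -> 159. No state change.
Op 7: write(P3, v0, 145). refcount(pp0)=4>1 -> COPY to pp5. 6 ppages; refcounts: pp0:3 pp1:2 pp2:2 pp3:2 pp4:2 pp5:1
Op 8: write(P1, v0, 150). refcount(pp0)=3>1 -> COPY to pp6. 7 ppages; refcounts: pp0:2 pp1:2 pp2:2 pp3:2 pp4:2 pp5:1 pp6:1
Op 9: write(P2, v1, 183). refcount(pp1)=2>1 -> COPY to pp7. 8 ppages; refcounts: pp0:2 pp1:1 pp2:2 pp3:2 pp4:2 pp5:1 pp6:1 pp7:1
Op 10: write(P0, v1, 134). refcount(pp1)=1 -> write in place. 8 ppages; refcounts: pp0:2 pp1:1 pp2:2 pp3:2 pp4:2 pp5:1 pp6:1 pp7:1

yes yes yes yes yes no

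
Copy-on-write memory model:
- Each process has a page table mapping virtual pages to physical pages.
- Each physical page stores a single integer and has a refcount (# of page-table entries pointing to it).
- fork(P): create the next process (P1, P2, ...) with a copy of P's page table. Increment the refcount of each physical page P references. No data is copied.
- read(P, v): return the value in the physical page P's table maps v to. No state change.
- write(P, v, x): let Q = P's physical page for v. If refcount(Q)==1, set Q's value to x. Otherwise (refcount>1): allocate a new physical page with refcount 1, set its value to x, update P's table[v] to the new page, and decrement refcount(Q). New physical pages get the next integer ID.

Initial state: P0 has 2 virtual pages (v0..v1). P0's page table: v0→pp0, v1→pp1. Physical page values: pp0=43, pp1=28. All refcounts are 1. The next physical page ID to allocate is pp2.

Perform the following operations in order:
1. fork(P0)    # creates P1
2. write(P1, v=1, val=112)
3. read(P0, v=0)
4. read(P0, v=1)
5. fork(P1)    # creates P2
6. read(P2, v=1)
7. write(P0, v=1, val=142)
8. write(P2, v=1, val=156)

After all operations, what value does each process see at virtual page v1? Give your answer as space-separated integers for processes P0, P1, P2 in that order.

Op 1: fork(P0) -> P1. 2 ppages; refcounts: pp0:2 pp1:2
Op 2: write(P1, v1, 112). refcount(pp1)=2>1 -> COPY to pp2. 3 ppages; refcounts: pp0:2 pp1:1 pp2:1
Op 3: read(P0, v0) -> 43. No state change.
Op 4: read(P0, v1) -> 28. No state change.
Op 5: fork(P1) -> P2. 3 ppages; refcounts: pp0:3 pp1:1 pp2:2
Op 6: read(P2, v1) -> 112. No state change.
Op 7: write(P0, v1, 142). refcount(pp1)=1 -> write in place. 3 ppages; refcounts: pp0:3 pp1:1 pp2:2
Op 8: write(P2, v1, 156). refcount(pp2)=2>1 -> COPY to pp3. 4 ppages; refcounts: pp0:3 pp1:1 pp2:1 pp3:1
P0: v1 -> pp1 = 142
P1: v1 -> pp2 = 112
P2: v1 -> pp3 = 156

Answer: 142 112 156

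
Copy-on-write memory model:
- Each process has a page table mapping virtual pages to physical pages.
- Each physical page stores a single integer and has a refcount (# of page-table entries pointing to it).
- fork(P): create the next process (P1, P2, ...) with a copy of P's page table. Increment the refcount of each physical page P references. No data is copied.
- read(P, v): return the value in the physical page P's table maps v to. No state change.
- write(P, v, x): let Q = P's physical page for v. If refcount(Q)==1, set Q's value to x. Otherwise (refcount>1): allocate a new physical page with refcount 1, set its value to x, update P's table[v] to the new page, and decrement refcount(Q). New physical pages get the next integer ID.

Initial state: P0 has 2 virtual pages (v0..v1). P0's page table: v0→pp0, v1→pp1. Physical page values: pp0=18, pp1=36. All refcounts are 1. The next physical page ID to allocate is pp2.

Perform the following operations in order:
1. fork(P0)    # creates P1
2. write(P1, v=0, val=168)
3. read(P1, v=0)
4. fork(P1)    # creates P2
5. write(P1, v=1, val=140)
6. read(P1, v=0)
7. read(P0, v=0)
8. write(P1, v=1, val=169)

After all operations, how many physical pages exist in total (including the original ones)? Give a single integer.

Answer: 4

Derivation:
Op 1: fork(P0) -> P1. 2 ppages; refcounts: pp0:2 pp1:2
Op 2: write(P1, v0, 168). refcount(pp0)=2>1 -> COPY to pp2. 3 ppages; refcounts: pp0:1 pp1:2 pp2:1
Op 3: read(P1, v0) -> 168. No state change.
Op 4: fork(P1) -> P2. 3 ppages; refcounts: pp0:1 pp1:3 pp2:2
Op 5: write(P1, v1, 140). refcount(pp1)=3>1 -> COPY to pp3. 4 ppages; refcounts: pp0:1 pp1:2 pp2:2 pp3:1
Op 6: read(P1, v0) -> 168. No state change.
Op 7: read(P0, v0) -> 18. No state change.
Op 8: write(P1, v1, 169). refcount(pp3)=1 -> write in place. 4 ppages; refcounts: pp0:1 pp1:2 pp2:2 pp3:1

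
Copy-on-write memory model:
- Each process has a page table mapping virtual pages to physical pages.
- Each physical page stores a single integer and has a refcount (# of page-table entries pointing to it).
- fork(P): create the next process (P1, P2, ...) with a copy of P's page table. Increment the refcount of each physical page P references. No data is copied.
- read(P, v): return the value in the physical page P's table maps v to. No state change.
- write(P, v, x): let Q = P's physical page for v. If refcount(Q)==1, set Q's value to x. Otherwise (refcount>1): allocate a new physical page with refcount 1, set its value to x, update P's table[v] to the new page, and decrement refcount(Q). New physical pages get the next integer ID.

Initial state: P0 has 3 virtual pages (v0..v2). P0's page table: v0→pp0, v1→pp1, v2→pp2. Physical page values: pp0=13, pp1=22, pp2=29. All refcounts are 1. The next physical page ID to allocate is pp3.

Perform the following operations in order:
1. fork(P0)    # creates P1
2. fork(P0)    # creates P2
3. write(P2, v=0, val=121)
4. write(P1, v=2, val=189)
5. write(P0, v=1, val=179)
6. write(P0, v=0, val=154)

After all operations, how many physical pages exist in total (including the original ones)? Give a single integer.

Op 1: fork(P0) -> P1. 3 ppages; refcounts: pp0:2 pp1:2 pp2:2
Op 2: fork(P0) -> P2. 3 ppages; refcounts: pp0:3 pp1:3 pp2:3
Op 3: write(P2, v0, 121). refcount(pp0)=3>1 -> COPY to pp3. 4 ppages; refcounts: pp0:2 pp1:3 pp2:3 pp3:1
Op 4: write(P1, v2, 189). refcount(pp2)=3>1 -> COPY to pp4. 5 ppages; refcounts: pp0:2 pp1:3 pp2:2 pp3:1 pp4:1
Op 5: write(P0, v1, 179). refcount(pp1)=3>1 -> COPY to pp5. 6 ppages; refcounts: pp0:2 pp1:2 pp2:2 pp3:1 pp4:1 pp5:1
Op 6: write(P0, v0, 154). refcount(pp0)=2>1 -> COPY to pp6. 7 ppages; refcounts: pp0:1 pp1:2 pp2:2 pp3:1 pp4:1 pp5:1 pp6:1

Answer: 7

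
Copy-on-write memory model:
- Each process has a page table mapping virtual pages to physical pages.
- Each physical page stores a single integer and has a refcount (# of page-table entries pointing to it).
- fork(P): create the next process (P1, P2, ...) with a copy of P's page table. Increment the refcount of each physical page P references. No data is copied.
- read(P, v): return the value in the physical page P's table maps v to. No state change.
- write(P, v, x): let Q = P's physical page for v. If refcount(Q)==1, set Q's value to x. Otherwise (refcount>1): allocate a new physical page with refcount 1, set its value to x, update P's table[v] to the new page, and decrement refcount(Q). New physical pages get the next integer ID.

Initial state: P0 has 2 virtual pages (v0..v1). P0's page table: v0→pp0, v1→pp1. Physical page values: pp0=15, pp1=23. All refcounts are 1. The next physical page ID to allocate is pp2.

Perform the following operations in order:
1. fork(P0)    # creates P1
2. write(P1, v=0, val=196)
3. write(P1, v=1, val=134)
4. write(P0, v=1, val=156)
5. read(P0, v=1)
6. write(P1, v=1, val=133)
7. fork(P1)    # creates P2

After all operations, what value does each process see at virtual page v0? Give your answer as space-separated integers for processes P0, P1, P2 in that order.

Answer: 15 196 196

Derivation:
Op 1: fork(P0) -> P1. 2 ppages; refcounts: pp0:2 pp1:2
Op 2: write(P1, v0, 196). refcount(pp0)=2>1 -> COPY to pp2. 3 ppages; refcounts: pp0:1 pp1:2 pp2:1
Op 3: write(P1, v1, 134). refcount(pp1)=2>1 -> COPY to pp3. 4 ppages; refcounts: pp0:1 pp1:1 pp2:1 pp3:1
Op 4: write(P0, v1, 156). refcount(pp1)=1 -> write in place. 4 ppages; refcounts: pp0:1 pp1:1 pp2:1 pp3:1
Op 5: read(P0, v1) -> 156. No state change.
Op 6: write(P1, v1, 133). refcount(pp3)=1 -> write in place. 4 ppages; refcounts: pp0:1 pp1:1 pp2:1 pp3:1
Op 7: fork(P1) -> P2. 4 ppages; refcounts: pp0:1 pp1:1 pp2:2 pp3:2
P0: v0 -> pp0 = 15
P1: v0 -> pp2 = 196
P2: v0 -> pp2 = 196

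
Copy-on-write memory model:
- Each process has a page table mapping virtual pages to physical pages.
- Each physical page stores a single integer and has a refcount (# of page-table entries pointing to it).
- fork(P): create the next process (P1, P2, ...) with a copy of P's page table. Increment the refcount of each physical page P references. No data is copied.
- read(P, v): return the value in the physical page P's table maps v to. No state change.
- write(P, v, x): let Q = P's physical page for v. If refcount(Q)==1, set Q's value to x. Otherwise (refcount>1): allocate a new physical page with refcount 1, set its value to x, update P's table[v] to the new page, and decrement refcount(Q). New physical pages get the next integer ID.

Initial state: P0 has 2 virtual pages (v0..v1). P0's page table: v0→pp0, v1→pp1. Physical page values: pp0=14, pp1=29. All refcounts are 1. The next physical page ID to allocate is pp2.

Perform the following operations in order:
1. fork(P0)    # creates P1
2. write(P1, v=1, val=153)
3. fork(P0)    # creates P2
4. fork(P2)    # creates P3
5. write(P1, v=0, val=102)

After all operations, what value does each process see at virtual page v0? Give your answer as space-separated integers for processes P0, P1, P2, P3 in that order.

Answer: 14 102 14 14

Derivation:
Op 1: fork(P0) -> P1. 2 ppages; refcounts: pp0:2 pp1:2
Op 2: write(P1, v1, 153). refcount(pp1)=2>1 -> COPY to pp2. 3 ppages; refcounts: pp0:2 pp1:1 pp2:1
Op 3: fork(P0) -> P2. 3 ppages; refcounts: pp0:3 pp1:2 pp2:1
Op 4: fork(P2) -> P3. 3 ppages; refcounts: pp0:4 pp1:3 pp2:1
Op 5: write(P1, v0, 102). refcount(pp0)=4>1 -> COPY to pp3. 4 ppages; refcounts: pp0:3 pp1:3 pp2:1 pp3:1
P0: v0 -> pp0 = 14
P1: v0 -> pp3 = 102
P2: v0 -> pp0 = 14
P3: v0 -> pp0 = 14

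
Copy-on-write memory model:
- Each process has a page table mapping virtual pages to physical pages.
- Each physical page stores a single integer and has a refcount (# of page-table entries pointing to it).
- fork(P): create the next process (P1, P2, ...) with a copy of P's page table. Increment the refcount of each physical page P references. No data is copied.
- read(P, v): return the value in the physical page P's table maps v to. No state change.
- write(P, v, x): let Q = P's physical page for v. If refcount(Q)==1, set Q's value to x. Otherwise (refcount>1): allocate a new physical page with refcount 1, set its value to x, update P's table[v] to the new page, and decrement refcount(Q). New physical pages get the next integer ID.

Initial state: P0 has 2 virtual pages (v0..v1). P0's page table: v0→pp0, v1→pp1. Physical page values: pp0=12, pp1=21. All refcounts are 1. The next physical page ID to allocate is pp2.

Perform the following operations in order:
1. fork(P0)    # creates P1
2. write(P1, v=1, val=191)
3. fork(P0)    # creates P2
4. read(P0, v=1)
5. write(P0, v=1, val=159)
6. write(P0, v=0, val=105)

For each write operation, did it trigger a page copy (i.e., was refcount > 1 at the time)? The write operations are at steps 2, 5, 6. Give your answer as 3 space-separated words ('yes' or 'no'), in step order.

Op 1: fork(P0) -> P1. 2 ppages; refcounts: pp0:2 pp1:2
Op 2: write(P1, v1, 191). refcount(pp1)=2>1 -> COPY to pp2. 3 ppages; refcounts: pp0:2 pp1:1 pp2:1
Op 3: fork(P0) -> P2. 3 ppages; refcounts: pp0:3 pp1:2 pp2:1
Op 4: read(P0, v1) -> 21. No state change.
Op 5: write(P0, v1, 159). refcount(pp1)=2>1 -> COPY to pp3. 4 ppages; refcounts: pp0:3 pp1:1 pp2:1 pp3:1
Op 6: write(P0, v0, 105). refcount(pp0)=3>1 -> COPY to pp4. 5 ppages; refcounts: pp0:2 pp1:1 pp2:1 pp3:1 pp4:1

yes yes yes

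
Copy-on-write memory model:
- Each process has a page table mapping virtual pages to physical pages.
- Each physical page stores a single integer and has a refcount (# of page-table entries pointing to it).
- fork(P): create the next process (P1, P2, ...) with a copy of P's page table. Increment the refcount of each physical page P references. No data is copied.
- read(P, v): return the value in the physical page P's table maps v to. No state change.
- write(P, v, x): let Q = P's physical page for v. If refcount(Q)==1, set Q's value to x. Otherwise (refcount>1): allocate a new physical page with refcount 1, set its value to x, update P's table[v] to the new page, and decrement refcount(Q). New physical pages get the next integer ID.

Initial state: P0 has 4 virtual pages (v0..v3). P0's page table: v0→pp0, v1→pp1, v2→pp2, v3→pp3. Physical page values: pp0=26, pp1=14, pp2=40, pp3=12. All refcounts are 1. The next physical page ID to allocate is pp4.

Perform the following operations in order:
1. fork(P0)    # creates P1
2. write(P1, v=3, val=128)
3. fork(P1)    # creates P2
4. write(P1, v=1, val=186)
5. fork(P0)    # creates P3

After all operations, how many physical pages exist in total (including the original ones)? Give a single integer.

Answer: 6

Derivation:
Op 1: fork(P0) -> P1. 4 ppages; refcounts: pp0:2 pp1:2 pp2:2 pp3:2
Op 2: write(P1, v3, 128). refcount(pp3)=2>1 -> COPY to pp4. 5 ppages; refcounts: pp0:2 pp1:2 pp2:2 pp3:1 pp4:1
Op 3: fork(P1) -> P2. 5 ppages; refcounts: pp0:3 pp1:3 pp2:3 pp3:1 pp4:2
Op 4: write(P1, v1, 186). refcount(pp1)=3>1 -> COPY to pp5. 6 ppages; refcounts: pp0:3 pp1:2 pp2:3 pp3:1 pp4:2 pp5:1
Op 5: fork(P0) -> P3. 6 ppages; refcounts: pp0:4 pp1:3 pp2:4 pp3:2 pp4:2 pp5:1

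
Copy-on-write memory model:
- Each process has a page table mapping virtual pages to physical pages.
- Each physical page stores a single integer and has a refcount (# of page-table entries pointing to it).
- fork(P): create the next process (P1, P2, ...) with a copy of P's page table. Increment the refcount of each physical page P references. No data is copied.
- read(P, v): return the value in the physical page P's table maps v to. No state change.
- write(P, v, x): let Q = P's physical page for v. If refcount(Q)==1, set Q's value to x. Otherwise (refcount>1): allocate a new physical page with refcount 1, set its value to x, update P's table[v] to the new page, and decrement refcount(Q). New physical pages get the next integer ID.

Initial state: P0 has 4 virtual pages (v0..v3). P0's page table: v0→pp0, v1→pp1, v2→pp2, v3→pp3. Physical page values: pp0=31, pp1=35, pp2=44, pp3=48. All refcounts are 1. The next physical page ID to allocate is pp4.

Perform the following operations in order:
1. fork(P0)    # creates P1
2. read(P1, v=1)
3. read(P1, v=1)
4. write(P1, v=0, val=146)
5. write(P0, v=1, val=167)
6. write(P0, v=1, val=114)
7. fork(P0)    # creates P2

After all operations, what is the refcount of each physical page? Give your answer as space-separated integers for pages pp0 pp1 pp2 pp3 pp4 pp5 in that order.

Answer: 2 1 3 3 1 2

Derivation:
Op 1: fork(P0) -> P1. 4 ppages; refcounts: pp0:2 pp1:2 pp2:2 pp3:2
Op 2: read(P1, v1) -> 35. No state change.
Op 3: read(P1, v1) -> 35. No state change.
Op 4: write(P1, v0, 146). refcount(pp0)=2>1 -> COPY to pp4. 5 ppages; refcounts: pp0:1 pp1:2 pp2:2 pp3:2 pp4:1
Op 5: write(P0, v1, 167). refcount(pp1)=2>1 -> COPY to pp5. 6 ppages; refcounts: pp0:1 pp1:1 pp2:2 pp3:2 pp4:1 pp5:1
Op 6: write(P0, v1, 114). refcount(pp5)=1 -> write in place. 6 ppages; refcounts: pp0:1 pp1:1 pp2:2 pp3:2 pp4:1 pp5:1
Op 7: fork(P0) -> P2. 6 ppages; refcounts: pp0:2 pp1:1 pp2:3 pp3:3 pp4:1 pp5:2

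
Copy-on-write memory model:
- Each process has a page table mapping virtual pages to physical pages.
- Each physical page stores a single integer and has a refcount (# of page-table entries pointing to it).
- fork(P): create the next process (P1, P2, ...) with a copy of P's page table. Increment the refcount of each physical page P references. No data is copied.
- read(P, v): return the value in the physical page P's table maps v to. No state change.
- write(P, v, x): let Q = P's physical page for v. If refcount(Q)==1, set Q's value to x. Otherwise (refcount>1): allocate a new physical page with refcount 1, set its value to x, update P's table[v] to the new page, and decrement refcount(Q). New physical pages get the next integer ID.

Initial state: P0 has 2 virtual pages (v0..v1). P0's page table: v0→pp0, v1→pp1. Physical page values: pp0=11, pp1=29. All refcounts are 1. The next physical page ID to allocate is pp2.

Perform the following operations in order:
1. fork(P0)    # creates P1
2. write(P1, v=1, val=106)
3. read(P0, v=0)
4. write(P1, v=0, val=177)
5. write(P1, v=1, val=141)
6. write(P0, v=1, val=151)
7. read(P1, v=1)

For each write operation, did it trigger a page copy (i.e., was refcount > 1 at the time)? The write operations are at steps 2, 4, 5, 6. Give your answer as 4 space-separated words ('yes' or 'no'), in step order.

Op 1: fork(P0) -> P1. 2 ppages; refcounts: pp0:2 pp1:2
Op 2: write(P1, v1, 106). refcount(pp1)=2>1 -> COPY to pp2. 3 ppages; refcounts: pp0:2 pp1:1 pp2:1
Op 3: read(P0, v0) -> 11. No state change.
Op 4: write(P1, v0, 177). refcount(pp0)=2>1 -> COPY to pp3. 4 ppages; refcounts: pp0:1 pp1:1 pp2:1 pp3:1
Op 5: write(P1, v1, 141). refcount(pp2)=1 -> write in place. 4 ppages; refcounts: pp0:1 pp1:1 pp2:1 pp3:1
Op 6: write(P0, v1, 151). refcount(pp1)=1 -> write in place. 4 ppages; refcounts: pp0:1 pp1:1 pp2:1 pp3:1
Op 7: read(P1, v1) -> 141. No state change.

yes yes no no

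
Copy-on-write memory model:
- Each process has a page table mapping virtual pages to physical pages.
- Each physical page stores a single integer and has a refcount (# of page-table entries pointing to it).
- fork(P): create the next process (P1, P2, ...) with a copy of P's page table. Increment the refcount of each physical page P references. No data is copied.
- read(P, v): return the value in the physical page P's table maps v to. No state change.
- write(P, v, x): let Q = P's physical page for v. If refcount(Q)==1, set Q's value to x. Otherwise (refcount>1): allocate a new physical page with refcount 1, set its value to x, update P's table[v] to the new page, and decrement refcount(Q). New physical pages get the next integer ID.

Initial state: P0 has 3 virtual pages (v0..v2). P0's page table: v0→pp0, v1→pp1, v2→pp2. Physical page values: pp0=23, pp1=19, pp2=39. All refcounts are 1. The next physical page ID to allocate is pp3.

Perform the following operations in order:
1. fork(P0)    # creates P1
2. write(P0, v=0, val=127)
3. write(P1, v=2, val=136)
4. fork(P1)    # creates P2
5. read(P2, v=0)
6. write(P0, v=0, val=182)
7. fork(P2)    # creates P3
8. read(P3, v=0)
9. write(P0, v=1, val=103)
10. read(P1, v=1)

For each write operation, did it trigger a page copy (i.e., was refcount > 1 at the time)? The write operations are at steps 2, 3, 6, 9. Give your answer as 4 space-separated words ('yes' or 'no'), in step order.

Op 1: fork(P0) -> P1. 3 ppages; refcounts: pp0:2 pp1:2 pp2:2
Op 2: write(P0, v0, 127). refcount(pp0)=2>1 -> COPY to pp3. 4 ppages; refcounts: pp0:1 pp1:2 pp2:2 pp3:1
Op 3: write(P1, v2, 136). refcount(pp2)=2>1 -> COPY to pp4. 5 ppages; refcounts: pp0:1 pp1:2 pp2:1 pp3:1 pp4:1
Op 4: fork(P1) -> P2. 5 ppages; refcounts: pp0:2 pp1:3 pp2:1 pp3:1 pp4:2
Op 5: read(P2, v0) -> 23. No state change.
Op 6: write(P0, v0, 182). refcount(pp3)=1 -> write in place. 5 ppages; refcounts: pp0:2 pp1:3 pp2:1 pp3:1 pp4:2
Op 7: fork(P2) -> P3. 5 ppages; refcounts: pp0:3 pp1:4 pp2:1 pp3:1 pp4:3
Op 8: read(P3, v0) -> 23. No state change.
Op 9: write(P0, v1, 103). refcount(pp1)=4>1 -> COPY to pp5. 6 ppages; refcounts: pp0:3 pp1:3 pp2:1 pp3:1 pp4:3 pp5:1
Op 10: read(P1, v1) -> 19. No state change.

yes yes no yes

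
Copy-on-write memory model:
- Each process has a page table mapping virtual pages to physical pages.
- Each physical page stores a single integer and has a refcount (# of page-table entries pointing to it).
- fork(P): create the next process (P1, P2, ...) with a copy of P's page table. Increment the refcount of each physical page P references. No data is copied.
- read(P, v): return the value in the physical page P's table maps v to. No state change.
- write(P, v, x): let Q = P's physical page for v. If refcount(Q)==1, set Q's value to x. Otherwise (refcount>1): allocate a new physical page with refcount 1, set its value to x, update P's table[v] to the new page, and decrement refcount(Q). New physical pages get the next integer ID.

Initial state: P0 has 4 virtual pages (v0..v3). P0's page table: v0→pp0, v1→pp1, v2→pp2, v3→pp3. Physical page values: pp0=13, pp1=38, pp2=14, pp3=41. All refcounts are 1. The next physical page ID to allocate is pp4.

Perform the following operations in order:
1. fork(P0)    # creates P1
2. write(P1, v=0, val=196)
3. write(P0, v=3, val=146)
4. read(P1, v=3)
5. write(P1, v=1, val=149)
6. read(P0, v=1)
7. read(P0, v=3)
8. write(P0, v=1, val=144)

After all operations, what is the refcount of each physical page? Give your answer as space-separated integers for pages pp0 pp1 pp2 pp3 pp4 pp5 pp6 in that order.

Op 1: fork(P0) -> P1. 4 ppages; refcounts: pp0:2 pp1:2 pp2:2 pp3:2
Op 2: write(P1, v0, 196). refcount(pp0)=2>1 -> COPY to pp4. 5 ppages; refcounts: pp0:1 pp1:2 pp2:2 pp3:2 pp4:1
Op 3: write(P0, v3, 146). refcount(pp3)=2>1 -> COPY to pp5. 6 ppages; refcounts: pp0:1 pp1:2 pp2:2 pp3:1 pp4:1 pp5:1
Op 4: read(P1, v3) -> 41. No state change.
Op 5: write(P1, v1, 149). refcount(pp1)=2>1 -> COPY to pp6. 7 ppages; refcounts: pp0:1 pp1:1 pp2:2 pp3:1 pp4:1 pp5:1 pp6:1
Op 6: read(P0, v1) -> 38. No state change.
Op 7: read(P0, v3) -> 146. No state change.
Op 8: write(P0, v1, 144). refcount(pp1)=1 -> write in place. 7 ppages; refcounts: pp0:1 pp1:1 pp2:2 pp3:1 pp4:1 pp5:1 pp6:1

Answer: 1 1 2 1 1 1 1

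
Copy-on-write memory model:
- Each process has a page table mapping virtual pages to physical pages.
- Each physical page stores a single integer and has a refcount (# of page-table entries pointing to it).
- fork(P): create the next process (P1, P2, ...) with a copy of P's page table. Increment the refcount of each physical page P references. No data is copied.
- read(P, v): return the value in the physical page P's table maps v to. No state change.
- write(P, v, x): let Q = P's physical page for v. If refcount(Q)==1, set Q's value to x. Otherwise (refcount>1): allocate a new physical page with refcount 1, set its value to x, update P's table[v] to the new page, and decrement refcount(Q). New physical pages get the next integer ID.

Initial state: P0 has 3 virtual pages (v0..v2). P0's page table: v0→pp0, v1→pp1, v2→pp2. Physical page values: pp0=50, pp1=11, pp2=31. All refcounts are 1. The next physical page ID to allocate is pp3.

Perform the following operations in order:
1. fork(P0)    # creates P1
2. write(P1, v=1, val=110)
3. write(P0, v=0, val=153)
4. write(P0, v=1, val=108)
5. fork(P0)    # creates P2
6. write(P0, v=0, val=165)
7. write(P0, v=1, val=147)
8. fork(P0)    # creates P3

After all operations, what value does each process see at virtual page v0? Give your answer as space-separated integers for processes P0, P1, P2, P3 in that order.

Op 1: fork(P0) -> P1. 3 ppages; refcounts: pp0:2 pp1:2 pp2:2
Op 2: write(P1, v1, 110). refcount(pp1)=2>1 -> COPY to pp3. 4 ppages; refcounts: pp0:2 pp1:1 pp2:2 pp3:1
Op 3: write(P0, v0, 153). refcount(pp0)=2>1 -> COPY to pp4. 5 ppages; refcounts: pp0:1 pp1:1 pp2:2 pp3:1 pp4:1
Op 4: write(P0, v1, 108). refcount(pp1)=1 -> write in place. 5 ppages; refcounts: pp0:1 pp1:1 pp2:2 pp3:1 pp4:1
Op 5: fork(P0) -> P2. 5 ppages; refcounts: pp0:1 pp1:2 pp2:3 pp3:1 pp4:2
Op 6: write(P0, v0, 165). refcount(pp4)=2>1 -> COPY to pp5. 6 ppages; refcounts: pp0:1 pp1:2 pp2:3 pp3:1 pp4:1 pp5:1
Op 7: write(P0, v1, 147). refcount(pp1)=2>1 -> COPY to pp6. 7 ppages; refcounts: pp0:1 pp1:1 pp2:3 pp3:1 pp4:1 pp5:1 pp6:1
Op 8: fork(P0) -> P3. 7 ppages; refcounts: pp0:1 pp1:1 pp2:4 pp3:1 pp4:1 pp5:2 pp6:2
P0: v0 -> pp5 = 165
P1: v0 -> pp0 = 50
P2: v0 -> pp4 = 153
P3: v0 -> pp5 = 165

Answer: 165 50 153 165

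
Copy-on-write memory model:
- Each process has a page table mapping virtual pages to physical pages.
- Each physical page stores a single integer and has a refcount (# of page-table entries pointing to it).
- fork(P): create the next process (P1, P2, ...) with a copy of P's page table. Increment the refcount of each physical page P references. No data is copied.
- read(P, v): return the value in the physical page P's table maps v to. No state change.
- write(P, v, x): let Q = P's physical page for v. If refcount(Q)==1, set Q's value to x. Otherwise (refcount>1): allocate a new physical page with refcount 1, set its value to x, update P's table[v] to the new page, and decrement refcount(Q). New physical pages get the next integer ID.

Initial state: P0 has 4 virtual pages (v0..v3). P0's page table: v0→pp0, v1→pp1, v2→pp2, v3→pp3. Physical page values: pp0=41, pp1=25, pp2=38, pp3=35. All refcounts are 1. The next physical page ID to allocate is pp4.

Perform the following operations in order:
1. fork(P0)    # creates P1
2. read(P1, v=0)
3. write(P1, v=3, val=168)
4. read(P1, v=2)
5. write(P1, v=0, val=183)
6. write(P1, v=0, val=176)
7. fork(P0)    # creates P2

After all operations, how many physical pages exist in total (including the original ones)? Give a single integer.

Answer: 6

Derivation:
Op 1: fork(P0) -> P1. 4 ppages; refcounts: pp0:2 pp1:2 pp2:2 pp3:2
Op 2: read(P1, v0) -> 41. No state change.
Op 3: write(P1, v3, 168). refcount(pp3)=2>1 -> COPY to pp4. 5 ppages; refcounts: pp0:2 pp1:2 pp2:2 pp3:1 pp4:1
Op 4: read(P1, v2) -> 38. No state change.
Op 5: write(P1, v0, 183). refcount(pp0)=2>1 -> COPY to pp5. 6 ppages; refcounts: pp0:1 pp1:2 pp2:2 pp3:1 pp4:1 pp5:1
Op 6: write(P1, v0, 176). refcount(pp5)=1 -> write in place. 6 ppages; refcounts: pp0:1 pp1:2 pp2:2 pp3:1 pp4:1 pp5:1
Op 7: fork(P0) -> P2. 6 ppages; refcounts: pp0:2 pp1:3 pp2:3 pp3:2 pp4:1 pp5:1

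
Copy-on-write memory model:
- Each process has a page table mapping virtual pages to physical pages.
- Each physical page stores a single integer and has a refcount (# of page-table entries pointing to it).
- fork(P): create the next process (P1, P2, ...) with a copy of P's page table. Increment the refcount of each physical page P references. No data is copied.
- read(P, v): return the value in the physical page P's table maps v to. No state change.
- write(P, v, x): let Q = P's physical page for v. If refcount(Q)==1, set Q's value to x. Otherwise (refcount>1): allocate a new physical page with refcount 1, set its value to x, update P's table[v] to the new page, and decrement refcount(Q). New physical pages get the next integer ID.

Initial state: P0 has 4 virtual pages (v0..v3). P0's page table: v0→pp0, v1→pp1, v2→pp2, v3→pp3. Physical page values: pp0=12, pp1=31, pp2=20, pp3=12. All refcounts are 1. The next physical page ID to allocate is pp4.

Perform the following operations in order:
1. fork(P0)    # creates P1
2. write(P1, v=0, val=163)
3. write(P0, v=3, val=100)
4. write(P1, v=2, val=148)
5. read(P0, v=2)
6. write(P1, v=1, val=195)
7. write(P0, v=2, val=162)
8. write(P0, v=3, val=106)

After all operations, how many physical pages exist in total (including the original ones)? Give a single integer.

Answer: 8

Derivation:
Op 1: fork(P0) -> P1. 4 ppages; refcounts: pp0:2 pp1:2 pp2:2 pp3:2
Op 2: write(P1, v0, 163). refcount(pp0)=2>1 -> COPY to pp4. 5 ppages; refcounts: pp0:1 pp1:2 pp2:2 pp3:2 pp4:1
Op 3: write(P0, v3, 100). refcount(pp3)=2>1 -> COPY to pp5. 6 ppages; refcounts: pp0:1 pp1:2 pp2:2 pp3:1 pp4:1 pp5:1
Op 4: write(P1, v2, 148). refcount(pp2)=2>1 -> COPY to pp6. 7 ppages; refcounts: pp0:1 pp1:2 pp2:1 pp3:1 pp4:1 pp5:1 pp6:1
Op 5: read(P0, v2) -> 20. No state change.
Op 6: write(P1, v1, 195). refcount(pp1)=2>1 -> COPY to pp7. 8 ppages; refcounts: pp0:1 pp1:1 pp2:1 pp3:1 pp4:1 pp5:1 pp6:1 pp7:1
Op 7: write(P0, v2, 162). refcount(pp2)=1 -> write in place. 8 ppages; refcounts: pp0:1 pp1:1 pp2:1 pp3:1 pp4:1 pp5:1 pp6:1 pp7:1
Op 8: write(P0, v3, 106). refcount(pp5)=1 -> write in place. 8 ppages; refcounts: pp0:1 pp1:1 pp2:1 pp3:1 pp4:1 pp5:1 pp6:1 pp7:1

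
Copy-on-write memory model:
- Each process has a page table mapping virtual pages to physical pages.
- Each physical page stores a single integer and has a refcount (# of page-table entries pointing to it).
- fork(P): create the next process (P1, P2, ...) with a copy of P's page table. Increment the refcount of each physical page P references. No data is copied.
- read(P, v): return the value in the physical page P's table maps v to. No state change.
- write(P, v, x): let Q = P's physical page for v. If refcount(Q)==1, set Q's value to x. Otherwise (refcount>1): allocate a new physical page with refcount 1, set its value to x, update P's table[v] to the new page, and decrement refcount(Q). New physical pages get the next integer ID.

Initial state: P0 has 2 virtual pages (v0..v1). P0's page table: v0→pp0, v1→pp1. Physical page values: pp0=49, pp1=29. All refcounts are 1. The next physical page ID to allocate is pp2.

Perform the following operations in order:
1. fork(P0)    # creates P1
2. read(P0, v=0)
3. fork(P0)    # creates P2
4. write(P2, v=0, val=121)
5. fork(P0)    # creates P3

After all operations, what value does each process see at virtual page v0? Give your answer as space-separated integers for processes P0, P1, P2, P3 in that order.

Op 1: fork(P0) -> P1. 2 ppages; refcounts: pp0:2 pp1:2
Op 2: read(P0, v0) -> 49. No state change.
Op 3: fork(P0) -> P2. 2 ppages; refcounts: pp0:3 pp1:3
Op 4: write(P2, v0, 121). refcount(pp0)=3>1 -> COPY to pp2. 3 ppages; refcounts: pp0:2 pp1:3 pp2:1
Op 5: fork(P0) -> P3. 3 ppages; refcounts: pp0:3 pp1:4 pp2:1
P0: v0 -> pp0 = 49
P1: v0 -> pp0 = 49
P2: v0 -> pp2 = 121
P3: v0 -> pp0 = 49

Answer: 49 49 121 49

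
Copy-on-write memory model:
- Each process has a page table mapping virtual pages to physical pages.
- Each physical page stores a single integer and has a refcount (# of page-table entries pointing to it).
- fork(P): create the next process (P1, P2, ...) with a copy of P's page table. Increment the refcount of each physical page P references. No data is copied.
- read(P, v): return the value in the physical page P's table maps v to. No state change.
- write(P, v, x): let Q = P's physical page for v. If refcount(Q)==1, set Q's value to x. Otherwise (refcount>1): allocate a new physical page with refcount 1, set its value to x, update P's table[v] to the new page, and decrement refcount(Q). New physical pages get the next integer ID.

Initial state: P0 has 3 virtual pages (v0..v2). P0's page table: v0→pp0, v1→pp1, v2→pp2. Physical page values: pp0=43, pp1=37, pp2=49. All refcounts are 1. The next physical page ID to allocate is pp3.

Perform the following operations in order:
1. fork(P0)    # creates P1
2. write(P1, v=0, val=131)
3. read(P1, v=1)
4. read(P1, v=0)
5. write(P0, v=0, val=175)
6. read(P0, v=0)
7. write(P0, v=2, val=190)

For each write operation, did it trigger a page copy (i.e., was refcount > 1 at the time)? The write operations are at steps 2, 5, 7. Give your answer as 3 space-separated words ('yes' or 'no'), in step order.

Op 1: fork(P0) -> P1. 3 ppages; refcounts: pp0:2 pp1:2 pp2:2
Op 2: write(P1, v0, 131). refcount(pp0)=2>1 -> COPY to pp3. 4 ppages; refcounts: pp0:1 pp1:2 pp2:2 pp3:1
Op 3: read(P1, v1) -> 37. No state change.
Op 4: read(P1, v0) -> 131. No state change.
Op 5: write(P0, v0, 175). refcount(pp0)=1 -> write in place. 4 ppages; refcounts: pp0:1 pp1:2 pp2:2 pp3:1
Op 6: read(P0, v0) -> 175. No state change.
Op 7: write(P0, v2, 190). refcount(pp2)=2>1 -> COPY to pp4. 5 ppages; refcounts: pp0:1 pp1:2 pp2:1 pp3:1 pp4:1

yes no yes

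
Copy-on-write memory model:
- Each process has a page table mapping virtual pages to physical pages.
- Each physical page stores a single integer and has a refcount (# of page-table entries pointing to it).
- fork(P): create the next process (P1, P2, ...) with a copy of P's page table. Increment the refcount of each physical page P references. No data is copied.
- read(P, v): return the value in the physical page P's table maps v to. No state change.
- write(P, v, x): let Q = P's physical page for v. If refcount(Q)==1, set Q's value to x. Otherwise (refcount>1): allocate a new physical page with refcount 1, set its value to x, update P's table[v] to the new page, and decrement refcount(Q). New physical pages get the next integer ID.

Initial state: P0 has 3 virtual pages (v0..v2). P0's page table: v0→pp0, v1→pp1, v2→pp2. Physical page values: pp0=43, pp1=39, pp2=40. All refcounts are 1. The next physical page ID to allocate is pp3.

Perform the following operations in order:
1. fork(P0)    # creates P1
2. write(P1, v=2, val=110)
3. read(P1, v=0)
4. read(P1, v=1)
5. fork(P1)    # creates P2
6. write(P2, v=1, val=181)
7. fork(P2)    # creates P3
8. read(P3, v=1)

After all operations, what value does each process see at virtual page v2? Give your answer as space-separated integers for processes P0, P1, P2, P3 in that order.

Answer: 40 110 110 110

Derivation:
Op 1: fork(P0) -> P1. 3 ppages; refcounts: pp0:2 pp1:2 pp2:2
Op 2: write(P1, v2, 110). refcount(pp2)=2>1 -> COPY to pp3. 4 ppages; refcounts: pp0:2 pp1:2 pp2:1 pp3:1
Op 3: read(P1, v0) -> 43. No state change.
Op 4: read(P1, v1) -> 39. No state change.
Op 5: fork(P1) -> P2. 4 ppages; refcounts: pp0:3 pp1:3 pp2:1 pp3:2
Op 6: write(P2, v1, 181). refcount(pp1)=3>1 -> COPY to pp4. 5 ppages; refcounts: pp0:3 pp1:2 pp2:1 pp3:2 pp4:1
Op 7: fork(P2) -> P3. 5 ppages; refcounts: pp0:4 pp1:2 pp2:1 pp3:3 pp4:2
Op 8: read(P3, v1) -> 181. No state change.
P0: v2 -> pp2 = 40
P1: v2 -> pp3 = 110
P2: v2 -> pp3 = 110
P3: v2 -> pp3 = 110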